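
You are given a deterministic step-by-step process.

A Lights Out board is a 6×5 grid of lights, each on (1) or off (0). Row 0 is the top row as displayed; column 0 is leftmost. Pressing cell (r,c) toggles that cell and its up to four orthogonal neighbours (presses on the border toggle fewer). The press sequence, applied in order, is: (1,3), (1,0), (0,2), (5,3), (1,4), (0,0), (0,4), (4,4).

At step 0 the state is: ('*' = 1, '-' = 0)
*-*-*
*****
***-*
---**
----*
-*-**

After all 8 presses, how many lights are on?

k=0  *-*-*
*****
***-*
---**
----*
-*-**
k=1  *-***
**---
*****
---**
----*
-*-**
k=2  --***
-----
-****
---**
----*
-*-**
k=3  -*--*
--*--
-****
---**
----*
-*-**
k=4  -*--*
--*--
-****
---**
---**
-**--
k=5  -*---
--***
-***-
---**
---**
-**--
k=6  *----
*-***
-***-
---**
---**
-**--
k=7  *--**
*-**-
-***-
---**
---**
-**--
k=8  *--**
*-**-
-***-
---*-
-----
-**-*

13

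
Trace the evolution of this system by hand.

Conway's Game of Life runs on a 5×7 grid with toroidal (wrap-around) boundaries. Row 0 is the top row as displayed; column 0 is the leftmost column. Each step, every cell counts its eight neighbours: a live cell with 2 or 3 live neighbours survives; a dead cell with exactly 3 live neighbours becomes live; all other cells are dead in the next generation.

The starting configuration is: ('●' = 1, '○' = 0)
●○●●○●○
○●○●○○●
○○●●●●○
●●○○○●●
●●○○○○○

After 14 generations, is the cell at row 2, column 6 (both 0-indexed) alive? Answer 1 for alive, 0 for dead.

0

k=0  ●○●●○●○
○●○●○○●
○○●●●●○
●●○○○●●
●●○○○○○
k=1  ○○○●●○○
●●○○○○●
○○○●○○○
○○○●○●○
○○○○●●○
k=2  ●○○●●○●
●○●●●○○
●○●○●○●
○○○●○●○
○○○○○●○
k=3  ●●●○○○●
○○●○○○○
●○●○○○●
○○○●○●○
○○○●○●○
k=4  ●●●●○○●
○○●●○○○
○●●●○○●
○○●●○●○
●●○●○●○
k=5  ○○○○○○●
○○○○●○●
○●○○○○○
○○○○○●○
○○○○○●○
k=6  ○○○○○○●
●○○○○●○
○○○○○●○
○○○○○○○
○○○○○●●
k=7  ●○○○○○○
○○○○○●○
○○○○○○●
○○○○○●●
○○○○○●●
k=8  ○○○○○●○
○○○○○○●
○○○○○○●
●○○○○○○
●○○○○●○
k=9  ○○○○○●○
○○○○○●●
●○○○○○●
●○○○○○○
○○○○○○○
k=10  ○○○○○●●
●○○○○●○
●○○○○●○
●○○○○○●
○○○○○○○
k=11  ○○○○○●●
●○○○●●○
●●○○○●○
●○○○○○●
●○○○○●○
k=12  ●○○○○○○
●●○○●○○
○●○○●●○
○○○○○●○
●○○○○●○
k=13  ●○○○○○○
●●○○●●●
●●○○●●●
○○○○○●○
○○○○○○○
k=14  ●●○○○●○
○○○○●○○
○●○○○○○
●○○○●●○
○○○○○○○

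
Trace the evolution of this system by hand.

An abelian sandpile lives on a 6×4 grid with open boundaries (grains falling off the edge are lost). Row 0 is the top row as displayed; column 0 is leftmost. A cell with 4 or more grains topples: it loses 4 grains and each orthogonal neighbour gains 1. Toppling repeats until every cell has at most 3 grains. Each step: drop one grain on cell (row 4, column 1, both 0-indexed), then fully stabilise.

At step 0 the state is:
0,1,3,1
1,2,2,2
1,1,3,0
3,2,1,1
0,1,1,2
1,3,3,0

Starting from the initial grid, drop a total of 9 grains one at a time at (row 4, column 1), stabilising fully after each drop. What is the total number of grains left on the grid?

gen 0: 0,1,3,1
1,2,2,2
1,1,3,0
3,2,1,1
0,1,1,2
1,3,3,0
gen 1: 0,1,3,1
1,2,2,2
1,1,3,0
3,2,1,1
0,2,1,2
1,3,3,0
gen 2: 0,1,3,1
1,2,2,2
1,1,3,0
3,2,1,1
0,3,1,2
1,3,3,0
gen 3: 0,1,3,1
1,2,2,2
1,1,3,0
3,3,1,1
1,1,3,2
2,1,0,1
gen 4: 0,1,3,1
1,2,2,2
1,1,3,0
3,3,1,1
1,2,3,2
2,1,0,1
gen 5: 0,1,3,1
1,2,2,2
1,1,3,0
3,3,1,1
1,3,3,2
2,1,0,1
gen 6: 0,1,3,1
1,2,2,2
2,2,3,0
0,1,3,1
3,2,0,3
2,2,1,1
gen 7: 0,1,3,1
1,2,2,2
2,2,3,0
0,1,3,1
3,3,0,3
2,2,1,1
gen 8: 0,1,3,1
1,2,2,2
2,2,3,0
1,2,3,1
0,1,1,3
3,3,1,1
gen 9: 0,1,3,1
1,2,2,2
2,2,3,0
1,2,3,1
0,2,1,3
3,3,1,1

40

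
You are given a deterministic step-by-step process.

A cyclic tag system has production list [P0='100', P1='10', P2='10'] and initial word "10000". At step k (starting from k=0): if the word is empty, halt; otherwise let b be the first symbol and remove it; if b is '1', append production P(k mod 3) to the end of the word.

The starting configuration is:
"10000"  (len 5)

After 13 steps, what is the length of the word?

step 0: "10000"  (len 5)
step 1: "0000100"  (len 7)
step 2: "000100"  (len 6)
step 3: "00100"  (len 5)
step 4: "0100"  (len 4)
step 5: "100"  (len 3)
step 6: "0010"  (len 4)
step 7: "010"  (len 3)
step 8: "10"  (len 2)
step 9: "010"  (len 3)
step 10: "10"  (len 2)
step 11: "010"  (len 3)
step 12: "10"  (len 2)
step 13: "0100"  (len 4)

4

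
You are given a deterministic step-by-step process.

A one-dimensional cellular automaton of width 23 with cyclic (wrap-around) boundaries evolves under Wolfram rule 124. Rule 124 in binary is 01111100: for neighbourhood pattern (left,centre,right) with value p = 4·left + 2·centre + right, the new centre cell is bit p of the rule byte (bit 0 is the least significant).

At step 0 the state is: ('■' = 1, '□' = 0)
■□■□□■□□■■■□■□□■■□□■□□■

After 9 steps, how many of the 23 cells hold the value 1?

step 0: ■□■□□■□□■■■□■□□■■□□■□□■
step 1: ■■■■□■■□■□■■■■□■■■□■■□■
step 2: □□□■■■■■■■■□□■■■□■■■■■■
step 3: ■□□■□□□□□□■■□■□■■■□□□□■
step 4: ■■□■■□□□□□■■■■■■□■■□□□■
step 5: □■■■■■□□□□■□□□□■■■■■□□■
step 6: ■■□□□■■□□□■■□□□■□□□■■□■
step 7: □■■□□■■■□□■■■□□■■□□■■■■
step 8: ■■■■□■□■■□■□■■□■■■□■□□■
step 9: □□□■■■■■■■■■■■■■□■■■■□■

18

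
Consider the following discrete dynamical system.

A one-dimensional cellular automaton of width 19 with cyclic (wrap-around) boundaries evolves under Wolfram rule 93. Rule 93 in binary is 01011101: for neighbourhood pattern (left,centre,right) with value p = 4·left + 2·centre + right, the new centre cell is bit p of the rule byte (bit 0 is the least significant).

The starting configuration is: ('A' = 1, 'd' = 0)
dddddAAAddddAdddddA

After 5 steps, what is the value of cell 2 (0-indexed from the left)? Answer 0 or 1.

0

[0] dddddAAAddddAdddddA
[1] AAAAdAdAAAAdAAAAAdA
[2] dddAdAdAddAdAdddAdA
[3] AAdAdAdAAdAdAAAdAdA
[4] dAdAdAdAAdAdAdAdAdA
[5] dAdAdAdAAdAdAdAdAdA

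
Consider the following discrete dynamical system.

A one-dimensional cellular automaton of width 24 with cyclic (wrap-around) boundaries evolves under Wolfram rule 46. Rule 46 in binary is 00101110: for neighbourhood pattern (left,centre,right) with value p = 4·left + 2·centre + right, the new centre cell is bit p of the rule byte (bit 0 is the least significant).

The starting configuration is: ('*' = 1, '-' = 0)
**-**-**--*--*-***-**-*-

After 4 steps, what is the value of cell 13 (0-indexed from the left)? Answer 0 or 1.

0

[0] **-**-**--*--*-***-**-*-
[1] *-**-**--**-****--**-***
[2] -**-**--**-**----**-**--
[3] **-**--**-**----**-**---
[4] *-**--**-**----**-**---*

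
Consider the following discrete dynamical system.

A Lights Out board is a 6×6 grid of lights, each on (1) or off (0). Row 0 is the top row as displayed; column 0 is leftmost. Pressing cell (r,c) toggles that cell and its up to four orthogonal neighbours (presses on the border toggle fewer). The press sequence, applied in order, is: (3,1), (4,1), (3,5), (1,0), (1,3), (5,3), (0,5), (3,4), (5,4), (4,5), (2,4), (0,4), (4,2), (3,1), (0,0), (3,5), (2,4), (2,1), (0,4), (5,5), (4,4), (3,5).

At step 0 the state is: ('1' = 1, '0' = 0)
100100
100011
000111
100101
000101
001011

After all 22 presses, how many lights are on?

k=0  100100
100011
000111
100101
000101
001011
k=1  100100
100011
010111
011101
010101
001011
k=2  100100
100011
010111
001101
101101
011011
k=3  100100
100011
010110
001110
101100
011011
k=4  000100
010011
110110
001110
101100
011011
k=5  000000
011101
110010
001110
101100
011011
k=6  000000
011101
110010
001110
101000
010101
k=7  000011
011100
110010
001110
101000
010101
k=8  000011
011100
110000
001001
101010
010101
k=9  000011
011100
110000
001001
101000
010010
k=10  000011
011100
110000
001000
101011
010011
k=11  000011
011110
110111
001010
101011
010011
k=12  000100
011100
110111
001010
101011
010011
k=13  000100
011100
110111
000010
110111
011011
k=14  000100
011100
100111
111010
100111
011011
k=15  110100
111100
100111
111010
100111
011011
k=16  110100
111100
100110
111001
100110
011011
k=17  110100
111110
100001
111011
100110
011011
k=18  110100
101110
011001
101011
100110
011011
k=19  110011
101100
011001
101011
100110
011011
k=20  110011
101100
011001
101011
100111
011000
k=21  110011
101100
011001
101001
100000
011010
k=22  110011
101100
011000
101010
100001
011010

17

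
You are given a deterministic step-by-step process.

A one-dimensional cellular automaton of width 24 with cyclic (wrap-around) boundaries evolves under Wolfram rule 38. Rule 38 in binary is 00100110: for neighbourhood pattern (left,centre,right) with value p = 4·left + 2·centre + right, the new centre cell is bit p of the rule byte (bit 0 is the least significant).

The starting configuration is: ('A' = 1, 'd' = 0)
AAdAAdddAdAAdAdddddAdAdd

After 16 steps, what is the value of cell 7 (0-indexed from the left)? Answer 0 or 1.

0

[0] AAdAAdddAdAAdAdddddAdAdd
[1] ddAddddAAAddAAddddAAAAdA
[2] dAAdddAddddAdddddAddddAA
[3] AddddAAdddAAddddAAdddAdd
[4] AdddAddddAdddddAddddAAdA
[5] dddAAdddAAddddAAdddAddAd
[6] ddAddddAdddddAddddAAdAAd
[7] dAAdddAAddddAAdddAddAddd
[8] AddddAdddddAddddAAdAAddd
[9] AdddAAddddAAdddAddAddddA
[10] dddAdddddAddddAAdAAdddAd
[11] ddAAddddAAdddAddAddddAAd
[12] dAdddddAddddAAdAAdddAddd
[13] AAddddAAdddAddAddddAAddd
[14] dddddAddddAAdAAdddAddddA
[15] ddddAAdddAddAddddAAdddAA
[16] dddAddddAAdAAdddAddddAdd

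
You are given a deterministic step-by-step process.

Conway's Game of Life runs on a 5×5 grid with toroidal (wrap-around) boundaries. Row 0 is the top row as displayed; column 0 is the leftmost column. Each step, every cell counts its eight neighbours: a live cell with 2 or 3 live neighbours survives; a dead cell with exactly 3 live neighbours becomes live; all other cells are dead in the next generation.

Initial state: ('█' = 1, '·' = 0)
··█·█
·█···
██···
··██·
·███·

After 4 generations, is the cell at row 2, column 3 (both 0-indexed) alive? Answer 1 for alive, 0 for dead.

0

0) ··█·█
·█···
██···
··██·
·███·
1) █····
·██··
██···
█··██
·█··█
2) █·█··
··█··
···█·
··██·
·█·█·
3) ··██·
·███·
···█·
···██
·█·██
4) █····
·█··█
·····
█····
█····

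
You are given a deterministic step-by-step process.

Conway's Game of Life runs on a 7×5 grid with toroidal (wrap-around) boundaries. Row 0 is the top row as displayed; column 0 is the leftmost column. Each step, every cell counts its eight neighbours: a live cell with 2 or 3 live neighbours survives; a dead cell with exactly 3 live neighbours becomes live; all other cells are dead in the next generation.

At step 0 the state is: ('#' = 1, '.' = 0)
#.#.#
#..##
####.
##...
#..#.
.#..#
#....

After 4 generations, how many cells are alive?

step 0: #.#.#
#..##
####.
##...
#..#.
.#..#
#....
step 1: .....
.....
...#.
...#.
..#..
.#..#
...#.
step 2: .....
.....
.....
..##.
..##.
..##.
.....
step 3: .....
.....
.....
..##.
.#..#
..##.
.....
step 4: .....
.....
.....
..##.
.#..#
..##.
.....

6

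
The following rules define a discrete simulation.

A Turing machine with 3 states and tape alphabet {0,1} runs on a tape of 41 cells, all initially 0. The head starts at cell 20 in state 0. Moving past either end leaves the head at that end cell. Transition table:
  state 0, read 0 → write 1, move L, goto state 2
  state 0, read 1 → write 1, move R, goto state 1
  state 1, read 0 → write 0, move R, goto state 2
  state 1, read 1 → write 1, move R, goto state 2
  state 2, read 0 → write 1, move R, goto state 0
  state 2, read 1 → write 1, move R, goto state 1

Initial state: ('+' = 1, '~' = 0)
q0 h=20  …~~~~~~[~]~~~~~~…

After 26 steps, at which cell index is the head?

step 0: q0 h=20  …~~~~~~[~]~~~~~~…
step 1: q2 h=19  …~~~~~~[~]+~~~~~…
step 2: q0 h=20  …~~~~~+[+]~~~~~~…
step 3: q1 h=21  …~~~~++[~]~~~~~~…
step 4: q2 h=22  …~~~++~[~]~~~~~~…
step 5: q0 h=23  …~~++~+[~]~~~~~~…
step 6: q2 h=22  …~~~++~[+]+~~~~~…
step 7: q1 h=23  …~~++~+[+]~~~~~~…
step 8: q2 h=24  …~++~++[~]~~~~~~…
step 9: q0 h=25  …++~+++[~]~~~~~~…
step 10: q2 h=24  …~++~++[+]+~~~~~…
step 11: q1 h=25  …++~+++[+]~~~~~~…
step 12: q2 h=26  …+~++++[~]~~~~~~…
step 13: q0 h=27  …~+++++[~]~~~~~~…
step 14: q2 h=26  …+~++++[+]+~~~~~…
step 15: q1 h=27  …~+++++[+]~~~~~~…
step 16: q2 h=28  …++++++[~]~~~~~~…
step 17: q0 h=29  …++++++[~]~~~~~~…
step 18: q2 h=28  …++++++[+]+~~~~~…
step 19: q1 h=29  …++++++[+]~~~~~~…
step 20: q2 h=30  …++++++[~]~~~~~~…
step 21: q0 h=31  …++++++[~]~~~~~~…
step 22: q2 h=30  …++++++[+]+~~~~~…
step 23: q1 h=31  …++++++[+]~~~~~~…
step 24: q2 h=32  …++++++[~]~~~~~~…
step 25: q0 h=33  …++++++[~]~~~~~~…
step 26: q2 h=32  …++++++[+]+~~~~~…

32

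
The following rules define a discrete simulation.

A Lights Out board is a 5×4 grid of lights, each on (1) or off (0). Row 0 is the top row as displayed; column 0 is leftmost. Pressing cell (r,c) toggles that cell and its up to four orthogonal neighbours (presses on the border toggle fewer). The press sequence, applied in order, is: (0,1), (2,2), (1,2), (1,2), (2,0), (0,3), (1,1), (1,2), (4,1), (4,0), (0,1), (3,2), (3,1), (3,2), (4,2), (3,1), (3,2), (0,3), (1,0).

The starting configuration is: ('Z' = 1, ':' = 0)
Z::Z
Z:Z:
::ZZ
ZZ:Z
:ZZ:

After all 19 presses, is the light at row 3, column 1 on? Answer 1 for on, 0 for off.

gen 0: Z::Z
Z:Z:
::ZZ
ZZ:Z
:ZZ:
gen 1: :ZZZ
ZZZ:
::ZZ
ZZ:Z
:ZZ:
gen 2: :ZZZ
ZZ::
:Z::
ZZZZ
:ZZ:
gen 3: :Z:Z
Z:ZZ
:ZZ:
ZZZZ
:ZZ:
gen 4: :ZZZ
ZZ::
:Z::
ZZZZ
:ZZ:
gen 5: :ZZZ
:Z::
Z:::
:ZZZ
:ZZ:
gen 6: :Z::
:Z:Z
Z:::
:ZZZ
:ZZ:
gen 7: ::::
Z:ZZ
ZZ::
:ZZZ
:ZZ:
gen 8: ::Z:
ZZ::
ZZZ:
:ZZZ
:ZZ:
gen 9: ::Z:
ZZ::
ZZZ:
::ZZ
Z:::
gen 10: ::Z:
ZZ::
ZZZ:
Z:ZZ
:Z::
gen 11: ZZ::
Z:::
ZZZ:
Z:ZZ
:Z::
gen 12: ZZ::
Z:::
ZZ::
ZZ::
:ZZ:
gen 13: ZZ::
Z:::
Z:::
::Z:
::Z:
gen 14: ZZ::
Z:::
Z:Z:
:Z:Z
::::
gen 15: ZZ::
Z:::
Z:Z:
:ZZZ
:ZZZ
gen 16: ZZ::
Z:::
ZZZ:
Z::Z
::ZZ
gen 17: ZZ::
Z:::
ZZ::
ZZZ:
:::Z
gen 18: ZZZZ
Z::Z
ZZ::
ZZZ:
:::Z
gen 19: :ZZZ
:Z:Z
:Z::
ZZZ:
:::Z

1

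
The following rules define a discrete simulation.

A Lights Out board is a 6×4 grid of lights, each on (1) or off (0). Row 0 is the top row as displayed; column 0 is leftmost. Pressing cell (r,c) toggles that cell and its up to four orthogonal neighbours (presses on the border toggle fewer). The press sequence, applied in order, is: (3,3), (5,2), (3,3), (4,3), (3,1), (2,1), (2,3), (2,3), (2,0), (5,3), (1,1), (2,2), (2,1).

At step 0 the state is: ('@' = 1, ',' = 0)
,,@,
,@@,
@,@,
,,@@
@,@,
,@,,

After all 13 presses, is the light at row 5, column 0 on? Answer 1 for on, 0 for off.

[0] ,,@,
,@@,
@,@,
,,@@
@,@,
,@,,
[1] ,,@,
,@@,
@,@@
,,,,
@,@@
,@,,
[2] ,,@,
,@@,
@,@@
,,,,
@,,@
,,@@
[3] ,,@,
,@@,
@,@,
,,@@
@,,,
,,@@
[4] ,,@,
,@@,
@,@,
,,@,
@,@@
,,@,
[5] ,,@,
,@@,
@@@,
@@,,
@@@@
,,@,
[6] ,,@,
,,@,
,,,,
@,,,
@@@@
,,@,
[7] ,,@,
,,@@
,,@@
@,,@
@@@@
,,@,
[8] ,,@,
,,@,
,,,,
@,,,
@@@@
,,@,
[9] ,,@,
@,@,
@@,,
,,,,
@@@@
,,@,
[10] ,,@,
@,@,
@@,,
,,,,
@@@,
,,,@
[11] ,@@,
,@,,
@,,,
,,,,
@@@,
,,,@
[12] ,@@,
,@@,
@@@@
,,@,
@@@,
,,,@
[13] ,@@,
,,@,
,,,@
,@@,
@@@,
,,,@

0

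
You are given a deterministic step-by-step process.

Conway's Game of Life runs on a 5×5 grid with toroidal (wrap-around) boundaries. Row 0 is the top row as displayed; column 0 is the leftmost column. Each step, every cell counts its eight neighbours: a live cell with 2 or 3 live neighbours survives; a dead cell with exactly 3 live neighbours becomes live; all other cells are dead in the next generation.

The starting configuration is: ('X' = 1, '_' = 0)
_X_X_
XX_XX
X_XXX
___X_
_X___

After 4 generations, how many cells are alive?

k=0  _X_X_
XX_XX
X_XXX
___X_
_X___
k=1  _X_X_
_____
_____
XX_X_
_____
k=2  _____
_____
_____
_____
XX__X
k=3  X____
_____
_____
X____
X____
k=4  _____
_____
_____
_____
XX__X

3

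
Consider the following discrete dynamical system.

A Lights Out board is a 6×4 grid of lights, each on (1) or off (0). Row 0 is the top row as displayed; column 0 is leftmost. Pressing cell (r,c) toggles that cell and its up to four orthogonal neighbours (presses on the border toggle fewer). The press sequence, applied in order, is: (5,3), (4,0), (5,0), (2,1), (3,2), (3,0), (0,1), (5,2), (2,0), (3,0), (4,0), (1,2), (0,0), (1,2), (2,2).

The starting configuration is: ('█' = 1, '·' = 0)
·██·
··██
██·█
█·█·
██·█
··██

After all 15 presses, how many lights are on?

10

gen 0: ·██·
··██
██·█
█·█·
██·█
··██
gen 1: ·██·
··██
██·█
█·█·
██··
····
gen 2: ·██·
··██
██·█
··█·
····
█···
gen 3: ·██·
··██
██·█
··█·
█···
·█··
gen 4: ·██·
·███
··██
·██·
█···
·█··
gen 5: ·██·
·███
···█
···█
█·█·
·█··
gen 6: ·██·
·███
█··█
██·█
··█·
·█··
gen 7: █···
··██
█··█
██·█
··█·
·█··
gen 8: █···
··██
█··█
██·█
····
··██
gen 9: █···
█·██
·█·█
·█·█
····
··██
gen 10: █···
█·██
██·█
█··█
█···
··██
gen 11: █···
█·██
██·█
···█
·█··
█·██
gen 12: █·█·
██··
████
···█
·█··
█·██
gen 13: ·██·
·█··
████
···█
·█··
█·██
gen 14: ·█··
··██
██·█
···█
·█··
█·██
gen 15: ·█··
···█
█·█·
··██
·█··
█·██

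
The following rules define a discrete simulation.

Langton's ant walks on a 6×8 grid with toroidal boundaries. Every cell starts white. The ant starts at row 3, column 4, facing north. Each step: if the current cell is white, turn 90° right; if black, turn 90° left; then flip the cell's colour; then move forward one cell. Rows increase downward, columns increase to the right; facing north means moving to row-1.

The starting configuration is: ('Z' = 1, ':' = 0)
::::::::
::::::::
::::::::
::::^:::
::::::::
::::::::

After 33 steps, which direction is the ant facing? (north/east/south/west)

east

[0] ::::::::
::::::::
::::::::
::::^:::
::::::::
::::::::
[1] ::::::::
::::::::
::::::::
::::Z>::
::::::::
::::::::
[2] ::::::::
::::::::
::::::::
::::ZZ::
:::::v::
::::::::
[3] ::::::::
::::::::
::::::::
::::ZZ::
::::<Z::
::::::::
[4] ::::::::
::::::::
::::::::
::::^Z::
::::ZZ::
::::::::
[5] ::::::::
::::::::
::::::::
:::<:Z::
::::ZZ::
::::::::
[6] ::::::::
::::::::
:::^::::
:::Z:Z::
::::ZZ::
::::::::
[7] ::::::::
::::::::
:::Z>:::
:::Z:Z::
::::ZZ::
::::::::
[8] ::::::::
::::::::
:::ZZ:::
:::ZvZ::
::::ZZ::
::::::::
[9] ::::::::
::::::::
:::ZZ:::
:::<ZZ::
::::ZZ::
::::::::
[10] ::::::::
::::::::
:::ZZ:::
::::ZZ::
:::vZZ::
::::::::
[11] ::::::::
::::::::
:::ZZ:::
::::ZZ::
::<ZZZ::
::::::::
[12] ::::::::
::::::::
:::ZZ:::
::^:ZZ::
::ZZZZ::
::::::::
[13] ::::::::
::::::::
:::ZZ:::
::Z>ZZ::
::ZZZZ::
::::::::
[14] ::::::::
::::::::
:::ZZ:::
::ZZZZ::
::ZvZZ::
::::::::
[15] ::::::::
::::::::
:::ZZ:::
::ZZZZ::
::Z:>Z::
::::::::
[16] ::::::::
::::::::
:::ZZ:::
::ZZ^Z::
::Z::Z::
::::::::
[17] ::::::::
::::::::
:::ZZ:::
::Z<:Z::
::Z::Z::
::::::::
[18] ::::::::
::::::::
:::ZZ:::
::Z::Z::
::Zv:Z::
::::::::
[19] ::::::::
::::::::
:::ZZ:::
::Z::Z::
::<Z:Z::
::::::::
[20] ::::::::
::::::::
:::ZZ:::
::Z::Z::
:::Z:Z::
::v:::::
[21] ::::::::
::::::::
:::ZZ:::
::Z::Z::
:::Z:Z::
:<Z:::::
[22] ::::::::
::::::::
:::ZZ:::
::Z::Z::
:^:Z:Z::
:ZZ:::::
[23] ::::::::
::::::::
:::ZZ:::
::Z::Z::
:Z>Z:Z::
:ZZ:::::
[24] ::::::::
::::::::
:::ZZ:::
::Z::Z::
:ZZZ:Z::
:Zv:::::
[25] ::::::::
::::::::
:::ZZ:::
::Z::Z::
:ZZZ:Z::
:Z:>::::
[26] :::v::::
::::::::
:::ZZ:::
::Z::Z::
:ZZZ:Z::
:Z:Z::::
[27] ::<Z::::
::::::::
:::ZZ:::
::Z::Z::
:ZZZ:Z::
:Z:Z::::
[28] ::ZZ::::
::::::::
:::ZZ:::
::Z::Z::
:ZZZ:Z::
:Z^Z::::
[29] ::ZZ::::
::::::::
:::ZZ:::
::Z::Z::
:ZZZ:Z::
:ZZ>::::
[30] ::ZZ::::
::::::::
:::ZZ:::
::Z::Z::
:ZZ^:Z::
:ZZ:::::
[31] ::ZZ::::
::::::::
:::ZZ:::
::Z::Z::
:Z<::Z::
:ZZ:::::
[32] ::ZZ::::
::::::::
:::ZZ:::
::Z::Z::
:Z:::Z::
:Zv:::::
[33] ::ZZ::::
::::::::
:::ZZ:::
::Z::Z::
:Z:::Z::
:Z:>::::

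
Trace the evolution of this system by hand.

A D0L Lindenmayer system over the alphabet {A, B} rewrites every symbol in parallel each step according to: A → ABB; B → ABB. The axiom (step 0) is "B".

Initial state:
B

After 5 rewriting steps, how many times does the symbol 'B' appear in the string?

t=0: B
t=1: ABB
t=2: ABBABBABB
t=3: ABBABBABBABBABBABBABBABBABB
t=4: ABBABBABBABBABBABBABBABBABBABBABBABBABBABBABBABBABBABBABBABBABBABBABBABBABBABBABB
t=5: ABBABBABBABBABBABBABBABBABBABBABBABBABBABBABBABBABBABBABBA…BABBABBABBABBABBABBABBABBABBABBABBABBABBABBABBABBABBABBABB  (len 243)

162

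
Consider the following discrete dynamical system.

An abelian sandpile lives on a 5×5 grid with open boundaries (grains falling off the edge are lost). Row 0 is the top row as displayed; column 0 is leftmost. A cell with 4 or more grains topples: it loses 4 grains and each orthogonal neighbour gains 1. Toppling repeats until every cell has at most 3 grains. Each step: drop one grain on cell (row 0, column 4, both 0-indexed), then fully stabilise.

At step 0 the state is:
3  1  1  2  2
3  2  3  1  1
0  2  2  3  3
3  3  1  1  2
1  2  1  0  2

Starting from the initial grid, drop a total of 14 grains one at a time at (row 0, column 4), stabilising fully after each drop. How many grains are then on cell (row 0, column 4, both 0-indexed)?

0) 3  1  1  2  2
3  2  3  1  1
0  2  2  3  3
3  3  1  1  2
1  2  1  0  2
1) 3  1  1  2  3
3  2  3  1  1
0  2  2  3  3
3  3  1  1  2
1  2  1  0  2
2) 3  1  1  3  0
3  2  3  1  2
0  2  2  3  3
3  3  1  1  2
1  2  1  0  2
3) 3  1  1  3  1
3  2  3  1  2
0  2  2  3  3
3  3  1  1  2
1  2  1  0  2
4) 3  1  1  3  2
3  2  3  1  2
0  2  2  3  3
3  3  1  1  2
1  2  1  0  2
5) 3  1  1  3  3
3  2  3  1  2
0  2  2  3  3
3  3  1  1  2
1  2  1  0  2
6) 3  1  2  0  1
3  2  3  2  3
0  2  2  3  3
3  3  1  1  2
1  2  1  0  2
7) 3  1  2  0  2
3  2  3  2  3
0  2  2  3  3
3  3  1  1  2
1  2  1  0  2
8) 3  1  2  0  3
3  2  3  2  3
0  2  2  3  3
3  3  1  1  2
1  2  1  0  2
9) 3  1  3  2  1
3  3  1  1  2
0  3  0  2  1
3  3  2  2  3
1  2  1  0  2
10) 3  1  3  2  2
3  3  1  1  2
0  3  0  2  1
3  3  2  2  3
1  2  1  0  2
11) 3  1  3  2  3
3  3  1  1  2
0  3  0  2  1
3  3  2  2  3
1  2  1  0  2
12) 3  1  3  3  0
3  3  1  1  3
0  3  0  2  1
3  3  2  2  3
1  2  1  0  2
13) 3  1  3  3  1
3  3  1  1  3
0  3  0  2  1
3  3  2  2  3
1  2  1  0  2
14) 3  1  3  3  2
3  3  1  1  3
0  3  0  2  1
3  3  2  2  3
1  2  1  0  2

2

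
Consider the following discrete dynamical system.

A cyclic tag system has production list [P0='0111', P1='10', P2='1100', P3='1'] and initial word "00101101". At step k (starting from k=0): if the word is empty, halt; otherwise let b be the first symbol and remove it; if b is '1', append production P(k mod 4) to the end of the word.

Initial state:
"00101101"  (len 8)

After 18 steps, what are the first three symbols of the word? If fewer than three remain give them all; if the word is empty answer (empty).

101

t=0: "00101101"  (len 8)
t=1: "0101101"  (len 7)
t=2: "101101"  (len 6)
t=3: "011011100"  (len 9)
t=4: "11011100"  (len 8)
t=5: "10111000111"  (len 11)
t=6: "011100011110"  (len 12)
t=7: "11100011110"  (len 11)
t=8: "11000111101"  (len 11)
t=9: "10001111010111"  (len 14)
t=10: "000111101011110"  (len 15)
t=11: "00111101011110"  (len 14)
t=12: "0111101011110"  (len 13)
t=13: "111101011110"  (len 12)
t=14: "1110101111010"  (len 13)
t=15: "1101011110101100"  (len 16)
t=16: "1010111101011001"  (len 16)
t=17: "0101111010110010111"  (len 19)
t=18: "101111010110010111"  (len 18)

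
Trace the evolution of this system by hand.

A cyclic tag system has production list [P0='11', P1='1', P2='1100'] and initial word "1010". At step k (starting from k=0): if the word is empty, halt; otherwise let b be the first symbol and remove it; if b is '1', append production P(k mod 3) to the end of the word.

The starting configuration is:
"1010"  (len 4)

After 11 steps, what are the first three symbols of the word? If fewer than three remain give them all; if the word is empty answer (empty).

[0] "1010"  (len 4)
[1] "01011"  (len 5)
[2] "1011"  (len 4)
[3] "0111100"  (len 7)
[4] "111100"  (len 6)
[5] "111001"  (len 6)
[6] "110011100"  (len 9)
[7] "1001110011"  (len 10)
[8] "0011100111"  (len 10)
[9] "011100111"  (len 9)
[10] "11100111"  (len 8)
[11] "11001111"  (len 8)

110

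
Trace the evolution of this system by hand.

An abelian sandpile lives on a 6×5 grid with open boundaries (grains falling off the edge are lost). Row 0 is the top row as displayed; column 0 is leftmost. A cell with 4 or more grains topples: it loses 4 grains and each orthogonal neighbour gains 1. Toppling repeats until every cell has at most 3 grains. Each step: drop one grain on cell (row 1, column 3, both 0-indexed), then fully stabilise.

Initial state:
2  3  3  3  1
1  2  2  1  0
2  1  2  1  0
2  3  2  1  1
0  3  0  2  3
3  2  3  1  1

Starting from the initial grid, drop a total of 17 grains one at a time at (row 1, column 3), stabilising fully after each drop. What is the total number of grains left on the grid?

59

step 0: 2  3  3  3  1
1  2  2  1  0
2  1  2  1  0
2  3  2  1  1
0  3  0  2  3
3  2  3  1  1
step 1: 2  3  3  3  1
1  2  2  2  0
2  1  2  1  0
2  3  2  1  1
0  3  0  2  3
3  2  3  1  1
step 2: 2  3  3  3  1
1  2  2  3  0
2  1  2  1  0
2  3  2  1  1
0  3  0  2  3
3  2  3  1  1
step 3: 3  1  2  1  2
2  0  1  2  1
2  2  3  2  0
2  3  2  1  1
0  3  0  2  3
3  2  3  1  1
step 4: 3  1  2  1  2
2  0  1  3  1
2  2  3  2  0
2  3  2  1  1
0  3  0  2  3
3  2  3  1  1
step 5: 3  1  2  2  2
2  0  2  0  2
2  2  3  3  0
2  3  2  1  1
0  3  0  2  3
3  2  3  1  1
step 6: 3  1  2  2  2
2  0  2  1  2
2  2  3  3  0
2  3  2  1  1
0  3  0  2  3
3  2  3  1  1
step 7: 3  1  2  2  2
2  0  2  2  2
2  2  3  3  0
2  3  2  1  1
0  3  0  2  3
3  2  3  1  1
step 8: 3  1  2  2  2
2  0  2  3  2
2  2  3  3  0
2  3  2  1  1
0  3  0  2  3
3  2  3  1  1
step 9: 3  1  3  3  2
2  1  0  2  3
2  3  1  1  1
2  3  3  2  1
0  3  0  2  3
3  2  3  1  1
step 10: 3  1  3  3  2
2  1  0  3  3
2  3  1  1  1
2  3  3  2  1
0  3  0  2  3
3  2  3  1  1
step 11: 3  2  0  2  0
2  1  2  2  1
2  3  1  2  2
2  3  3  2  1
0  3  0  2  3
3  2  3  1  1
step 12: 3  2  0  2  0
2  1  2  3  1
2  3  1  2  2
2  3  3  2  1
0  3  0  2  3
3  2  3  1  1
step 13: 3  2  0  3  0
2  1  3  0  2
2  3  1  3  2
2  3  3  2  1
0  3  0  2  3
3  2  3  1  1
step 14: 3  2  0  3  0
2  1  3  1  2
2  3  1  3  2
2  3  3  2  1
0  3  0  2  3
3  2  3  1  1
step 15: 3  2  0  3  0
2  1  3  2  2
2  3  1  3  2
2  3  3  2  1
0  3  0  2  3
3  2  3  1  1
step 16: 3  2  0  3  0
2  1  3  3  2
2  3  1  3  2
2  3  3  2  1
0  3  0  2  3
3  2  3  1  1
step 17: 3  2  2  0  1
2  2  0  3  3
2  3  3  0  3
2  3  3  3  1
0  3  0  2  3
3  2  3  1  1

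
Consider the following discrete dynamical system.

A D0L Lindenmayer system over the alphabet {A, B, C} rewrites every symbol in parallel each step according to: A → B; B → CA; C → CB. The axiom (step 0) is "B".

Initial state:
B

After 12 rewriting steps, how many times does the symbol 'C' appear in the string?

[0] B
[1] CA
[2] CBB
[3] CBCACA
[4] CBCACBBCBB
[5] CBCACBBCBCACACBCACA
[6] CBCACBBCBCACACBCACBBCBBCBCACBBCBB
[7] CBCACBBCBCACACBCACBBCBBCBCACBBCBCACACBCACACBCACBBCBCACACBCACA
[8] CBCACBBCBCACACBCACBBCBBCBCACBBCBCACACBCACACBCACBBCBCACACBCACBBCBBCBCACBBCBBCBCACBBCBCACACBCACBBCBBCBCACBBCBB
[9] CBCACBBCBCACACBCACBBCBBCBCACBBCBCACACBCACACBCACBBCBCACACBC…ACBBCBCACACBCACBBCBBCBCACBBCBCACACBCACACBCACBBCBCACACBCACA  (len 197)
[10] CBCACBBCBCACACBCACBBCBBCBCACBBCBCACACBCACACBCACBBCBCACACBC…BCACACBCACBBCBBCBCACBBCBBCBCACBBCBCACACBCACBBCBBCBCACBBCBB  (len 352)
[11] CBCACBBCBCACACBCACBBCBBCBCACBBCBCACACBCACACBCACBBCBCACACBC…ACBBCBCACACBCACBBCBBCBCACBBCBCACACBCACACBCACBBCBCACACBCACA  (len 638)
[12] CBCACBBCBCACACBCACBBCBBCBCACBBCBCACACBCACACBCACBBCBCACACBC…BCACACBCACBBCBBCBCACBBCBBCBCACBBCBCACACBCACBBCBBCBCACBBCBB  (len 1145)

507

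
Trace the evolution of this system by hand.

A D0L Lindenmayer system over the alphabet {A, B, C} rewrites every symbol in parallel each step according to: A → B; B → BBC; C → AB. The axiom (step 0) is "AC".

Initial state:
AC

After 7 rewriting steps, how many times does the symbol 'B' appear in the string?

512

0) AC
1) BAB
2) BBCBBBC
3) BBCBBCABBBCBBCBBCAB
4) BBCBBCABBBCBBCABBBBCBBCBBCABBBCBBCABBBCBBCABBBBC
5) BBCBBCABBBCBBCABBBBCBBCBBCABBBCBBCABBBBCBBCBBCBBCABBBCBBCA…CABBBBCBBCBBCABBBCBBCABBBBCBBCBBCABBBCBBCABBBBCBBCBBCBBCAB  (len 122)
6) BBCBBCABBBCBBCABBBBCBBCBBCABBBCBBCABBBBCBBCBBCBBCABBBCBBCA…BCBBCABBBCBBCABBBBCBBCBBCBBCABBBCBBCABBBCBBCABBBCBBCABBBBC  (len 311)
7) BBCBBCABBBCBBCABBBBCBBCBBCABBBCBBCABBBBCBBCBBCBBCABBBCBBCA…CABBBBCBBCBBCABBBCBBCABBBBCBBCBBCABBBCBBCABBBBCBBCBBCBBCAB  (len 792)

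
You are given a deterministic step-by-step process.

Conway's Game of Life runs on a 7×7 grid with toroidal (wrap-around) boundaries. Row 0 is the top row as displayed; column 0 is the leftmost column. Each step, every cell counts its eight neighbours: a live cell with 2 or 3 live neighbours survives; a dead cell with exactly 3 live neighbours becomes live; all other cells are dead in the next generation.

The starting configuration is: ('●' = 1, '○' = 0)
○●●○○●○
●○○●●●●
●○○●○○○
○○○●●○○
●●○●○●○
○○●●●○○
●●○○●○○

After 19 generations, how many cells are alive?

gen 0: ○●●○○●○
●○○●●●●
●○○●○○○
○○○●●○○
●●○●○●○
○○●●●○○
●●○○●○○
gen 1: ○○●○○○○
●○○●○●○
●○●○○○○
●●○●○○●
○●○○○●○
○○○○○●●
●○○○●●○
gen 2: ○●○●○●○
○○●●○○●
○○●●●○○
○○○○○○●
○●●○●●○
●○○○○○○
○○○○●●○
gen 3: ○○○●○●●
○●○○○●○
○○●○●●○
○●○○○○○
●●○○○●●
○●○●○○●
○○○○●●●
gen 4: ●○○○○○○
○○●●○○○
○●●○●●○
○●●○●○○
○●○○○●●
○●●○○○○
○○●●○○○
gen 5: ○●○○○○○
○○●●●○○
○○○○●●○
○○○○●○●
○○○●○●○
●●○●○○○
○○●●○○○
gen 6: ○●○○●○○
○○●●●●○
○○○○○○○
○○○●○○●
●○●●○●●
○●○●○○○
●○○●○○○
gen 7: ○●○○○●○
○○●●●●○
○○●○○●○
●○●●●●●
●●○●○●●
○●○●○○○
●●○●●○○
gen 8: ●●○○○●●
○●●●○●●
○○○○○○○
○○○○○○○
○○○○○○○
○○○●○●○
●●○●●○○
gen 9: ○○○○○○○
○●●○●●○
○○●○○○○
○○○○○○○
○○○○○○○
○○●●○○○
○●○●○○○
gen 10: ○●○●●○○
○●●●○○○
○●●●○○○
○○○○○○○
○○○○○○○
○○●●○○○
○○○●○○○
gen 11: ○●○○●○○
●○○○○○○
○●○●○○○
○○●○○○○
○○○○○○○
○○●●○○○
○○○○○○○
gen 12: ○○○○○○○
●●●○○○○
○●●○○○○
○○●○○○○
○○●●○○○
○○○○○○○
○○●●○○○
gen 13: ○○○●○○○
●○●○○○○
●○○●○○○
○○○○○○○
○○●●○○○
○○○○○○○
○○○○○○○
gen 14: ○○○○○○○
○●●●○○○
○●○○○○○
○○●●○○○
○○○○○○○
○○○○○○○
○○○○○○○
gen 15: ○○●○○○○
○●●○○○○
○●○○○○○
○○●○○○○
○○○○○○○
○○○○○○○
○○○○○○○
gen 16: ○●●○○○○
○●●○○○○
○●○○○○○
○○○○○○○
○○○○○○○
○○○○○○○
○○○○○○○
gen 17: ○●●○○○○
●○○○○○○
○●●○○○○
○○○○○○○
○○○○○○○
○○○○○○○
○○○○○○○
gen 18: ○●○○○○○
●○○○○○○
○●○○○○○
○○○○○○○
○○○○○○○
○○○○○○○
○○○○○○○
gen 19: ○○○○○○○
●●○○○○○
○○○○○○○
○○○○○○○
○○○○○○○
○○○○○○○
○○○○○○○

2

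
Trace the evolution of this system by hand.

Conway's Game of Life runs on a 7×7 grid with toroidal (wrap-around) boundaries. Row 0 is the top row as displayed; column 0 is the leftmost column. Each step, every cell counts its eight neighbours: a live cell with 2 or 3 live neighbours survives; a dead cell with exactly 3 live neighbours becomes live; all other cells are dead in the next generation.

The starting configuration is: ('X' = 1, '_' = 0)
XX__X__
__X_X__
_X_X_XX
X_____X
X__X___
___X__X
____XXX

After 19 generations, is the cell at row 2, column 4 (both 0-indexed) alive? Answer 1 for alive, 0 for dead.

0

step 0: XX__X__
__X_X__
_X_X_XX
X_____X
X__X___
___X__X
____XXX
step 1: XX__X_X
__X_X_X
_XXXXXX
_XX_XX_
X______
X__X__X
___XX_X
step 2: _XX_X_X
_______
______X
_______
X_XXXX_
X__XXXX
_XXXX__
step 3: XX__XX_
X____X_
_______
___XXXX
XXX____
X______
_______
step 4: XX__XX_
XX__XX_
_______
XXXXXXX
XXXXXX_
X______
XX____X
step 5: __X_X__
XX__XX_
_______
_______
_______
___XXX_
_____X_
step 6: _X_XX_X
_X_XXX_
_______
_______
____X__
____XX_
_____X_
step 7: X__X__X
X__X_X_
____X__
_______
____XX_
____XX_
___X__X
step 8: X_XX_X_
X__X_X_
____X__
____XX_
____XX_
___X__X
X__X__X
step 9: X_XX_X_
_XXX_X_
___X__X
___X___
___X__X
X__X__X
XX_X_X_
step 10: X____X_
XX___X_
___X___
__XXX__
X_XXX_X
_X_X_X_
___X_X_
step 11: XX___X_
XX__X__
_X_X___
_X___X_
X_____X
XX___X_
__X__X_
step 12: X_X_XX_
____X_X
_X__X__
_XX___X
_____X_
XX___X_
__X_XX_
step 13: _X_____
XX__X_X
_XXX___
XXX__X_
__X__X_
_X___X_
X_X____
step 14: __X___X
___X___
___XXX_
X___X_X
X_X_XX_
_XX___X
X_X____
step 15: _XXX___
__XX_X_
___X_XX
XX_____
__X_X__
__X__XX
X_XX__X
step 16: X_____X
_X___XX
XX_X_XX
XXXXXXX
X_XX_XX
X_X_XXX
X___XXX
step 17: _X__X__
_XX_X__
___X___
_______
_______
__X____
___XX__
step 18: _X__XX_
_XX_X__
__XX___
_______
_______
___X___
__XXX__
step 19: _X___X_
_X__XX_
_XXX___
_______
_______
__XXX__
__X__X_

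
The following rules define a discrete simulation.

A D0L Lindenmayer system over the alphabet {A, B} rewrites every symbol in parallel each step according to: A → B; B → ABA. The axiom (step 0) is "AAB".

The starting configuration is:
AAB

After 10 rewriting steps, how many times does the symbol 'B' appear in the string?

t=0: AAB
t=1: BBABA
t=2: ABAABABABAB
t=3: BABABBABABABABABABABA
t=4: ABABABABABAABABABABABABABABABABABABABABABAB
t=5: BABABABABABABABABABABBABABABABABABABABABABABABABABABABABABABABABABABABABABABABABABABA
t=6: ABABABABABABABABABABABABABABABABABABABABABAABABABABABABABA…ABABABABABABABABABABABABABABABABABABABABABABABABABABABABAB  (len 171)
t=7: BABABABABABABABABABABABABABABABABABABABABABABABABABABABABA…BABABABABABABABABABABABABABABABABABABABABABABABABABABABABA  (len 341)
t=8: ABABABABABABABABABABABABABABABABABABABABABABABABABABABABAB…ABABABABABABABABABABABABABABABABABABABABABABABABABABABABAB  (len 683)
t=9: BABABABABABABABABABABABABABABABABABABABABABABABABABABABABA…BABABABABABABABABABABABABABABABABABABABABABABABABABABABABA  (len 1365)
t=10: ABABABABABABABABABABABABABABABABABABABABABABABABABABABABAB…ABABABABABABABABABABABABABABABABABABABABABABABABABABABABAB  (len 2731)

1365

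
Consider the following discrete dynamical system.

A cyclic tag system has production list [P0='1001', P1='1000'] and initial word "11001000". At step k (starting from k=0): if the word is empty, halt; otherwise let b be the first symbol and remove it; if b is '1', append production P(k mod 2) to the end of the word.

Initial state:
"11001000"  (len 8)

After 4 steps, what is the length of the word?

[0] "11001000"  (len 8)
[1] "10010001001"  (len 11)
[2] "00100010011000"  (len 14)
[3] "0100010011000"  (len 13)
[4] "100010011000"  (len 12)

12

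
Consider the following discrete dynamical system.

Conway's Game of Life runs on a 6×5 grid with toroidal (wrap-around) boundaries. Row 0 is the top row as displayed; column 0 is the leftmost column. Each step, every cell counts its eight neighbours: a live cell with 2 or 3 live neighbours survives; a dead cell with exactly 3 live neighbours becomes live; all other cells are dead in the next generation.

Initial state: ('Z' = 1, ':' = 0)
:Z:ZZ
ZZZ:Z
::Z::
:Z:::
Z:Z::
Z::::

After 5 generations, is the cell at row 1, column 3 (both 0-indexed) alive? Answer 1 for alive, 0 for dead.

t=0: :Z:ZZ
ZZZ:Z
::Z::
:Z:::
Z:Z::
Z::::
t=1: :::Z:
::::Z
::ZZ:
:ZZ::
Z::::
Z:ZZ:
t=2: ::ZZ:
::Z:Z
:ZZZ:
:ZZZ:
Z::ZZ
:ZZZ:
t=3: ::::Z
::::Z
Z:::Z
:::::
Z::::
ZZ:::
t=4: ::::Z
:::ZZ
Z:::Z
Z:::Z
ZZ:::
ZZ::Z
t=5: :::::
:::Z:
:::::
:::::
:::::
:Z::Z

1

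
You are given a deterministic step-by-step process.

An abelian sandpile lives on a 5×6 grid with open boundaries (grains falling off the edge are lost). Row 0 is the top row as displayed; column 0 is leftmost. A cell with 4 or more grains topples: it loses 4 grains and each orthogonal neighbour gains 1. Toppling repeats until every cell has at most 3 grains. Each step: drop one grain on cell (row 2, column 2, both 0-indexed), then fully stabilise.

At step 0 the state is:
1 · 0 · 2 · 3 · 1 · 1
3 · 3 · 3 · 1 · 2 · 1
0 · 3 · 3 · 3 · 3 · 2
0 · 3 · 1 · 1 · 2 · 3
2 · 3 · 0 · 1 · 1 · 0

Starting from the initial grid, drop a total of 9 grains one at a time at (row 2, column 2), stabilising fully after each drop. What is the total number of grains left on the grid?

55

t=0: 1 · 0 · 2 · 3 · 1 · 1
3 · 3 · 3 · 1 · 2 · 1
0 · 3 · 3 · 3 · 3 · 2
0 · 3 · 1 · 1 · 2 · 3
2 · 3 · 0 · 1 · 1 · 0
t=1: 2 · 1 · 3 · 3 · 1 · 1
0 · 2 · 1 · 3 · 3 · 1
2 · 2 · 3 · 1 · 0 · 3
1 · 1 · 3 · 2 · 3 · 3
3 · 0 · 1 · 1 · 1 · 0
t=2: 2 · 1 · 3 · 3 · 1 · 1
0 · 2 · 2 · 3 · 3 · 1
2 · 3 · 1 · 2 · 0 · 3
1 · 2 · 0 · 3 · 3 · 3
3 · 0 · 2 · 1 · 1 · 0
t=3: 2 · 1 · 3 · 3 · 1 · 1
0 · 2 · 2 · 3 · 3 · 1
2 · 3 · 2 · 2 · 0 · 3
1 · 2 · 0 · 3 · 3 · 3
3 · 0 · 2 · 1 · 1 · 0
t=4: 2 · 1 · 3 · 3 · 1 · 1
0 · 2 · 2 · 3 · 3 · 1
2 · 3 · 3 · 2 · 0 · 3
1 · 2 · 0 · 3 · 3 · 3
3 · 0 · 2 · 1 · 1 · 0
t=5: 2 · 1 · 3 · 3 · 1 · 1
0 · 3 · 3 · 3 · 3 · 1
3 · 0 · 1 · 3 · 0 · 3
1 · 3 · 1 · 3 · 3 · 3
3 · 0 · 2 · 1 · 1 · 0
t=6: 2 · 1 · 3 · 3 · 1 · 1
0 · 3 · 3 · 3 · 3 · 1
3 · 0 · 2 · 3 · 0 · 3
1 · 3 · 1 · 3 · 3 · 3
3 · 0 · 2 · 1 · 1 · 0
t=7: 2 · 1 · 3 · 3 · 1 · 1
0 · 3 · 3 · 3 · 3 · 1
3 · 0 · 3 · 3 · 0 · 3
1 · 3 · 1 · 3 · 3 · 3
3 · 0 · 2 · 1 · 1 · 0
t=8: 2 · 3 · 1 · 1 · 3 · 1
1 · 0 · 3 · 3 · 1 · 3
3 · 2 · 2 · 3 · 0 · 1
1 · 3 · 3 · 1 · 2 · 1
3 · 0 · 2 · 2 · 2 · 1
t=9: 2 · 3 · 1 · 1 · 3 · 1
1 · 0 · 3 · 3 · 1 · 3
3 · 2 · 3 · 3 · 0 · 1
1 · 3 · 3 · 1 · 2 · 1
3 · 0 · 2 · 2 · 2 · 1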